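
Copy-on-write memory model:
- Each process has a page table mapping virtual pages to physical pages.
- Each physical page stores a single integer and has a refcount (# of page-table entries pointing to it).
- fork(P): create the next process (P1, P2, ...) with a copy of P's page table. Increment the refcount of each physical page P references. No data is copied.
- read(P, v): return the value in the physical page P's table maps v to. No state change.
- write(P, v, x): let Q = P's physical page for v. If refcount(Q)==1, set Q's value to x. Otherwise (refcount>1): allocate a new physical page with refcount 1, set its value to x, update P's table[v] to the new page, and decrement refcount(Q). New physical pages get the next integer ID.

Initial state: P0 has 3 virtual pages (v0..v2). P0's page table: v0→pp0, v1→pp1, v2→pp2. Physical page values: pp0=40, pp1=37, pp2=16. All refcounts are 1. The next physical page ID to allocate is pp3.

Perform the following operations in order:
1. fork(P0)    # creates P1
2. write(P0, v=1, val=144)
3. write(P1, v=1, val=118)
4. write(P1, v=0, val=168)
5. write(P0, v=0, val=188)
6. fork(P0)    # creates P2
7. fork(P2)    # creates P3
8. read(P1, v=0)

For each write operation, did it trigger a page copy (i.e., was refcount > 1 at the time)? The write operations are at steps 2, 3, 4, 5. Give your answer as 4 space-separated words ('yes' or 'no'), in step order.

Op 1: fork(P0) -> P1. 3 ppages; refcounts: pp0:2 pp1:2 pp2:2
Op 2: write(P0, v1, 144). refcount(pp1)=2>1 -> COPY to pp3. 4 ppages; refcounts: pp0:2 pp1:1 pp2:2 pp3:1
Op 3: write(P1, v1, 118). refcount(pp1)=1 -> write in place. 4 ppages; refcounts: pp0:2 pp1:1 pp2:2 pp3:1
Op 4: write(P1, v0, 168). refcount(pp0)=2>1 -> COPY to pp4. 5 ppages; refcounts: pp0:1 pp1:1 pp2:2 pp3:1 pp4:1
Op 5: write(P0, v0, 188). refcount(pp0)=1 -> write in place. 5 ppages; refcounts: pp0:1 pp1:1 pp2:2 pp3:1 pp4:1
Op 6: fork(P0) -> P2. 5 ppages; refcounts: pp0:2 pp1:1 pp2:3 pp3:2 pp4:1
Op 7: fork(P2) -> P3. 5 ppages; refcounts: pp0:3 pp1:1 pp2:4 pp3:3 pp4:1
Op 8: read(P1, v0) -> 168. No state change.

yes no yes no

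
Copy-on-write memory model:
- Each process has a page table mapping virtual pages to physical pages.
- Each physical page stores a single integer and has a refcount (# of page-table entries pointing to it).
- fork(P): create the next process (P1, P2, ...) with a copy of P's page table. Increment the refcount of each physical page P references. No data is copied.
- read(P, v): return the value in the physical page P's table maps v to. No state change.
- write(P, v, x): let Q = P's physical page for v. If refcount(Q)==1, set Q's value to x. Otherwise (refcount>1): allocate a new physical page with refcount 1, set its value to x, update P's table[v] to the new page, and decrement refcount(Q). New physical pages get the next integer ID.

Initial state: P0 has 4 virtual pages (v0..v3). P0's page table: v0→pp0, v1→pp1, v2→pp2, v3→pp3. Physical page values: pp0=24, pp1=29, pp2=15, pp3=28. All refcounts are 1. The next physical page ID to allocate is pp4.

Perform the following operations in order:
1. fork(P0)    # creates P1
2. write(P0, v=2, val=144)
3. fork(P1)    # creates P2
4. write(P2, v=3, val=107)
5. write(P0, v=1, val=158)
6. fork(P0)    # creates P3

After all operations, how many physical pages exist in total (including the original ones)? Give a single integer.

Answer: 7

Derivation:
Op 1: fork(P0) -> P1. 4 ppages; refcounts: pp0:2 pp1:2 pp2:2 pp3:2
Op 2: write(P0, v2, 144). refcount(pp2)=2>1 -> COPY to pp4. 5 ppages; refcounts: pp0:2 pp1:2 pp2:1 pp3:2 pp4:1
Op 3: fork(P1) -> P2. 5 ppages; refcounts: pp0:3 pp1:3 pp2:2 pp3:3 pp4:1
Op 4: write(P2, v3, 107). refcount(pp3)=3>1 -> COPY to pp5. 6 ppages; refcounts: pp0:3 pp1:3 pp2:2 pp3:2 pp4:1 pp5:1
Op 5: write(P0, v1, 158). refcount(pp1)=3>1 -> COPY to pp6. 7 ppages; refcounts: pp0:3 pp1:2 pp2:2 pp3:2 pp4:1 pp5:1 pp6:1
Op 6: fork(P0) -> P3. 7 ppages; refcounts: pp0:4 pp1:2 pp2:2 pp3:3 pp4:2 pp5:1 pp6:2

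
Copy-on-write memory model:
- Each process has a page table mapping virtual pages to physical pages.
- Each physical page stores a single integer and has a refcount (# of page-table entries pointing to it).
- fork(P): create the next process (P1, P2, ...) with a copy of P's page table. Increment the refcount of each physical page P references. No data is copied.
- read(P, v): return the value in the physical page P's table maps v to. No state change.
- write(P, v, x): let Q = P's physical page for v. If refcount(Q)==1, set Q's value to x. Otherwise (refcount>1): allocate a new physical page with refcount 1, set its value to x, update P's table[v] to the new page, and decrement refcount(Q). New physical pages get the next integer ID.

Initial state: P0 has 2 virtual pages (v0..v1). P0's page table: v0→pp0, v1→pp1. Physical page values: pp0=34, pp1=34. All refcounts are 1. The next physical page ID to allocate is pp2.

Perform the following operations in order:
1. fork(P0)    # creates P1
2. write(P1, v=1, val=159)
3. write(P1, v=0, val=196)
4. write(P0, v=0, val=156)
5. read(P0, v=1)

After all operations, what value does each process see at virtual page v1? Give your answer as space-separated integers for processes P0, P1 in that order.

Answer: 34 159

Derivation:
Op 1: fork(P0) -> P1. 2 ppages; refcounts: pp0:2 pp1:2
Op 2: write(P1, v1, 159). refcount(pp1)=2>1 -> COPY to pp2. 3 ppages; refcounts: pp0:2 pp1:1 pp2:1
Op 3: write(P1, v0, 196). refcount(pp0)=2>1 -> COPY to pp3. 4 ppages; refcounts: pp0:1 pp1:1 pp2:1 pp3:1
Op 4: write(P0, v0, 156). refcount(pp0)=1 -> write in place. 4 ppages; refcounts: pp0:1 pp1:1 pp2:1 pp3:1
Op 5: read(P0, v1) -> 34. No state change.
P0: v1 -> pp1 = 34
P1: v1 -> pp2 = 159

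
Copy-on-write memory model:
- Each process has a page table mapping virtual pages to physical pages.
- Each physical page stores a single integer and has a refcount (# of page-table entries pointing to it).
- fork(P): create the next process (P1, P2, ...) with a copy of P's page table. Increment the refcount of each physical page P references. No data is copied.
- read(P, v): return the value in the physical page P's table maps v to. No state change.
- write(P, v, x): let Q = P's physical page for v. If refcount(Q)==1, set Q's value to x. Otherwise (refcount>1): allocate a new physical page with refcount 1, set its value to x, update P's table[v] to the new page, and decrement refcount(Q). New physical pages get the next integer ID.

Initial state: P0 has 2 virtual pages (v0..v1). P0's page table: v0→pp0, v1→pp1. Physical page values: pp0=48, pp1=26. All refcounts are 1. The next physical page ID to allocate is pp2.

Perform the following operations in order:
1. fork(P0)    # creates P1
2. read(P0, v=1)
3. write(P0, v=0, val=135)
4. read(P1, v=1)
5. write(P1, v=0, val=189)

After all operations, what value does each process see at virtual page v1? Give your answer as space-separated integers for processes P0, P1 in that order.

Op 1: fork(P0) -> P1. 2 ppages; refcounts: pp0:2 pp1:2
Op 2: read(P0, v1) -> 26. No state change.
Op 3: write(P0, v0, 135). refcount(pp0)=2>1 -> COPY to pp2. 3 ppages; refcounts: pp0:1 pp1:2 pp2:1
Op 4: read(P1, v1) -> 26. No state change.
Op 5: write(P1, v0, 189). refcount(pp0)=1 -> write in place. 3 ppages; refcounts: pp0:1 pp1:2 pp2:1
P0: v1 -> pp1 = 26
P1: v1 -> pp1 = 26

Answer: 26 26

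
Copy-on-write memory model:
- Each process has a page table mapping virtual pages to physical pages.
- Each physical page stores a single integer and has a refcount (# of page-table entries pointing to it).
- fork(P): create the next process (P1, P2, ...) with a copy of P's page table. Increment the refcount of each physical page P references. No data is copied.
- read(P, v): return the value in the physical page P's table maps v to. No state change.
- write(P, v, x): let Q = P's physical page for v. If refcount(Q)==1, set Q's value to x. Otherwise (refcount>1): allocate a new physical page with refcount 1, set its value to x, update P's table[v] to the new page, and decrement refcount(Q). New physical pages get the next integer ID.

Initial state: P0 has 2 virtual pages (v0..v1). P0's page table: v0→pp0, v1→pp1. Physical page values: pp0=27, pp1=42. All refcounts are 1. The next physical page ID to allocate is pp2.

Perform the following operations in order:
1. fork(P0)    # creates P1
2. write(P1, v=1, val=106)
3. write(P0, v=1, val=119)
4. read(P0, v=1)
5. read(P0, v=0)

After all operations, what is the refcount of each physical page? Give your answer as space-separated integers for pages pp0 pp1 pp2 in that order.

Answer: 2 1 1

Derivation:
Op 1: fork(P0) -> P1. 2 ppages; refcounts: pp0:2 pp1:2
Op 2: write(P1, v1, 106). refcount(pp1)=2>1 -> COPY to pp2. 3 ppages; refcounts: pp0:2 pp1:1 pp2:1
Op 3: write(P0, v1, 119). refcount(pp1)=1 -> write in place. 3 ppages; refcounts: pp0:2 pp1:1 pp2:1
Op 4: read(P0, v1) -> 119. No state change.
Op 5: read(P0, v0) -> 27. No state change.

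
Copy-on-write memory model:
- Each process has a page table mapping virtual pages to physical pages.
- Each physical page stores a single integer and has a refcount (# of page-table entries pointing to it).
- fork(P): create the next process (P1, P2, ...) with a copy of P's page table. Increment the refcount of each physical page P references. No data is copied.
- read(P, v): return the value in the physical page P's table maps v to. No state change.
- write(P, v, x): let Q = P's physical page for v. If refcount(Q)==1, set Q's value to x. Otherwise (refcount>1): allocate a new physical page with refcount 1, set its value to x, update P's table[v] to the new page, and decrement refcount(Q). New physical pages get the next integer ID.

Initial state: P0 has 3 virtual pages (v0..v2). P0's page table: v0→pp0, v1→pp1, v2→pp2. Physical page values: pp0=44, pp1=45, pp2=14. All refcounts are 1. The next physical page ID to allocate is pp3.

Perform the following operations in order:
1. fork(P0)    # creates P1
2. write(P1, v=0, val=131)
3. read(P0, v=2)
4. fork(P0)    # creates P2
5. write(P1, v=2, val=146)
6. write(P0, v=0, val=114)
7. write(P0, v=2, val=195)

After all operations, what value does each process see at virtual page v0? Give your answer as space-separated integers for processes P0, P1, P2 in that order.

Answer: 114 131 44

Derivation:
Op 1: fork(P0) -> P1. 3 ppages; refcounts: pp0:2 pp1:2 pp2:2
Op 2: write(P1, v0, 131). refcount(pp0)=2>1 -> COPY to pp3. 4 ppages; refcounts: pp0:1 pp1:2 pp2:2 pp3:1
Op 3: read(P0, v2) -> 14. No state change.
Op 4: fork(P0) -> P2. 4 ppages; refcounts: pp0:2 pp1:3 pp2:3 pp3:1
Op 5: write(P1, v2, 146). refcount(pp2)=3>1 -> COPY to pp4. 5 ppages; refcounts: pp0:2 pp1:3 pp2:2 pp3:1 pp4:1
Op 6: write(P0, v0, 114). refcount(pp0)=2>1 -> COPY to pp5. 6 ppages; refcounts: pp0:1 pp1:3 pp2:2 pp3:1 pp4:1 pp5:1
Op 7: write(P0, v2, 195). refcount(pp2)=2>1 -> COPY to pp6. 7 ppages; refcounts: pp0:1 pp1:3 pp2:1 pp3:1 pp4:1 pp5:1 pp6:1
P0: v0 -> pp5 = 114
P1: v0 -> pp3 = 131
P2: v0 -> pp0 = 44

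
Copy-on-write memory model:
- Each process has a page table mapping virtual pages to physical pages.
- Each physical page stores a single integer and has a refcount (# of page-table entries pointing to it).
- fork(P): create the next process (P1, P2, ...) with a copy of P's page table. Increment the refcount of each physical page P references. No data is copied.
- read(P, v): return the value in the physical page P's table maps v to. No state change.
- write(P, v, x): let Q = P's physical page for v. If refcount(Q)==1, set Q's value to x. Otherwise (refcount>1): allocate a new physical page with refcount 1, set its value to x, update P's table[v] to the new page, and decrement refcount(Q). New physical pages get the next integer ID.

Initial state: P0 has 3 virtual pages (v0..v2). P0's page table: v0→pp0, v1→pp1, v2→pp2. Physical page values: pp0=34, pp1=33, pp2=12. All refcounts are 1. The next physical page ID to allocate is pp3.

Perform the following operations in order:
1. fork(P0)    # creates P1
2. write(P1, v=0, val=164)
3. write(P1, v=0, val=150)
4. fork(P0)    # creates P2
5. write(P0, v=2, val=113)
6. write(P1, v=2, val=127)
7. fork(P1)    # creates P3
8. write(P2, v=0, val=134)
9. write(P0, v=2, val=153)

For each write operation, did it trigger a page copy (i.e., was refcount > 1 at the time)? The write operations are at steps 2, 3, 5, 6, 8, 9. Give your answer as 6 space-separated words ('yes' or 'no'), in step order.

Op 1: fork(P0) -> P1. 3 ppages; refcounts: pp0:2 pp1:2 pp2:2
Op 2: write(P1, v0, 164). refcount(pp0)=2>1 -> COPY to pp3. 4 ppages; refcounts: pp0:1 pp1:2 pp2:2 pp3:1
Op 3: write(P1, v0, 150). refcount(pp3)=1 -> write in place. 4 ppages; refcounts: pp0:1 pp1:2 pp2:2 pp3:1
Op 4: fork(P0) -> P2. 4 ppages; refcounts: pp0:2 pp1:3 pp2:3 pp3:1
Op 5: write(P0, v2, 113). refcount(pp2)=3>1 -> COPY to pp4. 5 ppages; refcounts: pp0:2 pp1:3 pp2:2 pp3:1 pp4:1
Op 6: write(P1, v2, 127). refcount(pp2)=2>1 -> COPY to pp5. 6 ppages; refcounts: pp0:2 pp1:3 pp2:1 pp3:1 pp4:1 pp5:1
Op 7: fork(P1) -> P3. 6 ppages; refcounts: pp0:2 pp1:4 pp2:1 pp3:2 pp4:1 pp5:2
Op 8: write(P2, v0, 134). refcount(pp0)=2>1 -> COPY to pp6. 7 ppages; refcounts: pp0:1 pp1:4 pp2:1 pp3:2 pp4:1 pp5:2 pp6:1
Op 9: write(P0, v2, 153). refcount(pp4)=1 -> write in place. 7 ppages; refcounts: pp0:1 pp1:4 pp2:1 pp3:2 pp4:1 pp5:2 pp6:1

yes no yes yes yes no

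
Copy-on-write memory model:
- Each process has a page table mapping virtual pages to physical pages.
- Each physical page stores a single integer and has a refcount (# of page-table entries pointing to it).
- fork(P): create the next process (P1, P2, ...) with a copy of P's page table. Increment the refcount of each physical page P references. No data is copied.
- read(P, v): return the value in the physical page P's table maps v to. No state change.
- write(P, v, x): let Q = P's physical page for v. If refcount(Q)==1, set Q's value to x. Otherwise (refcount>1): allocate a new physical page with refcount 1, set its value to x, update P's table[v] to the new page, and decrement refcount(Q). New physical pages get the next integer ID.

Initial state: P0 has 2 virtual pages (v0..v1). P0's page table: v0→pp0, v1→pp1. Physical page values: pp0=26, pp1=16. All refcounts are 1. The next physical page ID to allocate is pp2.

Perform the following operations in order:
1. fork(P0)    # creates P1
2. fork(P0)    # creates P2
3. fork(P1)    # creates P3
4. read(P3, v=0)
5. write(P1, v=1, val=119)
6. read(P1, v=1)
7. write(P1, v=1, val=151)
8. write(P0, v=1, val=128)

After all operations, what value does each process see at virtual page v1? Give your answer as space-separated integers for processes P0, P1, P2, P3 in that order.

Op 1: fork(P0) -> P1. 2 ppages; refcounts: pp0:2 pp1:2
Op 2: fork(P0) -> P2. 2 ppages; refcounts: pp0:3 pp1:3
Op 3: fork(P1) -> P3. 2 ppages; refcounts: pp0:4 pp1:4
Op 4: read(P3, v0) -> 26. No state change.
Op 5: write(P1, v1, 119). refcount(pp1)=4>1 -> COPY to pp2. 3 ppages; refcounts: pp0:4 pp1:3 pp2:1
Op 6: read(P1, v1) -> 119. No state change.
Op 7: write(P1, v1, 151). refcount(pp2)=1 -> write in place. 3 ppages; refcounts: pp0:4 pp1:3 pp2:1
Op 8: write(P0, v1, 128). refcount(pp1)=3>1 -> COPY to pp3. 4 ppages; refcounts: pp0:4 pp1:2 pp2:1 pp3:1
P0: v1 -> pp3 = 128
P1: v1 -> pp2 = 151
P2: v1 -> pp1 = 16
P3: v1 -> pp1 = 16

Answer: 128 151 16 16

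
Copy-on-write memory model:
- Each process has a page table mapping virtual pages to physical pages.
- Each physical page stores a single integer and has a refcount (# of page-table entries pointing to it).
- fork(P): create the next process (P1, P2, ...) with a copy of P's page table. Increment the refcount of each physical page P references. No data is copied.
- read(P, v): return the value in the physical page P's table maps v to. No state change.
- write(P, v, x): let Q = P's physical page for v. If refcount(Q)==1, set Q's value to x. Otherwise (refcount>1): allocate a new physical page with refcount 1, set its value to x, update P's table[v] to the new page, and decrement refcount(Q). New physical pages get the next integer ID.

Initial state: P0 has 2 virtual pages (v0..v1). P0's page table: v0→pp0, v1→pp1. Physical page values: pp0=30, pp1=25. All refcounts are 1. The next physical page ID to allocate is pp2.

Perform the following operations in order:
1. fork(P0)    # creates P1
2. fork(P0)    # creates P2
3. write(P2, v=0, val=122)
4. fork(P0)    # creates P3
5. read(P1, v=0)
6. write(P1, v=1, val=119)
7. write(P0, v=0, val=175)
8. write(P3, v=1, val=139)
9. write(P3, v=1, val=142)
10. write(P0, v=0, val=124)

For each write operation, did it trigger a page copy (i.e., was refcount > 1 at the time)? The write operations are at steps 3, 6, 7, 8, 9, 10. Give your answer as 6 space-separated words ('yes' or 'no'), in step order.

Op 1: fork(P0) -> P1. 2 ppages; refcounts: pp0:2 pp1:2
Op 2: fork(P0) -> P2. 2 ppages; refcounts: pp0:3 pp1:3
Op 3: write(P2, v0, 122). refcount(pp0)=3>1 -> COPY to pp2. 3 ppages; refcounts: pp0:2 pp1:3 pp2:1
Op 4: fork(P0) -> P3. 3 ppages; refcounts: pp0:3 pp1:4 pp2:1
Op 5: read(P1, v0) -> 30. No state change.
Op 6: write(P1, v1, 119). refcount(pp1)=4>1 -> COPY to pp3. 4 ppages; refcounts: pp0:3 pp1:3 pp2:1 pp3:1
Op 7: write(P0, v0, 175). refcount(pp0)=3>1 -> COPY to pp4. 5 ppages; refcounts: pp0:2 pp1:3 pp2:1 pp3:1 pp4:1
Op 8: write(P3, v1, 139). refcount(pp1)=3>1 -> COPY to pp5. 6 ppages; refcounts: pp0:2 pp1:2 pp2:1 pp3:1 pp4:1 pp5:1
Op 9: write(P3, v1, 142). refcount(pp5)=1 -> write in place. 6 ppages; refcounts: pp0:2 pp1:2 pp2:1 pp3:1 pp4:1 pp5:1
Op 10: write(P0, v0, 124). refcount(pp4)=1 -> write in place. 6 ppages; refcounts: pp0:2 pp1:2 pp2:1 pp3:1 pp4:1 pp5:1

yes yes yes yes no no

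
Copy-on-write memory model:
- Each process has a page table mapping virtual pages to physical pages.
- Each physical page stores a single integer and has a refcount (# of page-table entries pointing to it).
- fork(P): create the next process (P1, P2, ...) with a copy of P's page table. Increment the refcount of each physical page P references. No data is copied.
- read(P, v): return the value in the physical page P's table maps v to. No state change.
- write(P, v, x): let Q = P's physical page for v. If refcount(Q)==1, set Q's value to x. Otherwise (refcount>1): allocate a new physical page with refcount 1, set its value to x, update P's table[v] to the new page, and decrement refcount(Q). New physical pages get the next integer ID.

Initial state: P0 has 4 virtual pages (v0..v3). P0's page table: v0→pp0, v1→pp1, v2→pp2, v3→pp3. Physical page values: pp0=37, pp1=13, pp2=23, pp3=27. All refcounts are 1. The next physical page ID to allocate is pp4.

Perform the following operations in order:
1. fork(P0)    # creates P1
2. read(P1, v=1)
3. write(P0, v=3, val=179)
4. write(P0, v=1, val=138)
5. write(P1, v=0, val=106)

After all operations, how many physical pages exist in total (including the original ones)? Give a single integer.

Answer: 7

Derivation:
Op 1: fork(P0) -> P1. 4 ppages; refcounts: pp0:2 pp1:2 pp2:2 pp3:2
Op 2: read(P1, v1) -> 13. No state change.
Op 3: write(P0, v3, 179). refcount(pp3)=2>1 -> COPY to pp4. 5 ppages; refcounts: pp0:2 pp1:2 pp2:2 pp3:1 pp4:1
Op 4: write(P0, v1, 138). refcount(pp1)=2>1 -> COPY to pp5. 6 ppages; refcounts: pp0:2 pp1:1 pp2:2 pp3:1 pp4:1 pp5:1
Op 5: write(P1, v0, 106). refcount(pp0)=2>1 -> COPY to pp6. 7 ppages; refcounts: pp0:1 pp1:1 pp2:2 pp3:1 pp4:1 pp5:1 pp6:1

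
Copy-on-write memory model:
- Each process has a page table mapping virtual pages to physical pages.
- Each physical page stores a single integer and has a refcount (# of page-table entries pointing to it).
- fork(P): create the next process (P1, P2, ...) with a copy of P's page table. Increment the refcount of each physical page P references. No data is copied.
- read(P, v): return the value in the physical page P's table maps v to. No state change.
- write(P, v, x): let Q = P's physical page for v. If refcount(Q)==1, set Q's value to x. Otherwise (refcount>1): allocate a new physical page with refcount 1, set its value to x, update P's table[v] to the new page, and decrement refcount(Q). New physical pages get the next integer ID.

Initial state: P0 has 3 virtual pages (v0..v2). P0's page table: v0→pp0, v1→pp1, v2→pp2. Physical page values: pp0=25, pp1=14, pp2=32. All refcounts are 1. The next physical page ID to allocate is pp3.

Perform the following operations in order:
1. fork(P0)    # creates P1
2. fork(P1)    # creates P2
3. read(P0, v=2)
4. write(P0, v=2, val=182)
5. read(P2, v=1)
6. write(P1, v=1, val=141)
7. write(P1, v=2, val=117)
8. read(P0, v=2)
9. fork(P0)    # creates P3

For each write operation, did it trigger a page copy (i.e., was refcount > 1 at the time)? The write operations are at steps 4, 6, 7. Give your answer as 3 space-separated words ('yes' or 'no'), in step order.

Op 1: fork(P0) -> P1. 3 ppages; refcounts: pp0:2 pp1:2 pp2:2
Op 2: fork(P1) -> P2. 3 ppages; refcounts: pp0:3 pp1:3 pp2:3
Op 3: read(P0, v2) -> 32. No state change.
Op 4: write(P0, v2, 182). refcount(pp2)=3>1 -> COPY to pp3. 4 ppages; refcounts: pp0:3 pp1:3 pp2:2 pp3:1
Op 5: read(P2, v1) -> 14. No state change.
Op 6: write(P1, v1, 141). refcount(pp1)=3>1 -> COPY to pp4. 5 ppages; refcounts: pp0:3 pp1:2 pp2:2 pp3:1 pp4:1
Op 7: write(P1, v2, 117). refcount(pp2)=2>1 -> COPY to pp5. 6 ppages; refcounts: pp0:3 pp1:2 pp2:1 pp3:1 pp4:1 pp5:1
Op 8: read(P0, v2) -> 182. No state change.
Op 9: fork(P0) -> P3. 6 ppages; refcounts: pp0:4 pp1:3 pp2:1 pp3:2 pp4:1 pp5:1

yes yes yes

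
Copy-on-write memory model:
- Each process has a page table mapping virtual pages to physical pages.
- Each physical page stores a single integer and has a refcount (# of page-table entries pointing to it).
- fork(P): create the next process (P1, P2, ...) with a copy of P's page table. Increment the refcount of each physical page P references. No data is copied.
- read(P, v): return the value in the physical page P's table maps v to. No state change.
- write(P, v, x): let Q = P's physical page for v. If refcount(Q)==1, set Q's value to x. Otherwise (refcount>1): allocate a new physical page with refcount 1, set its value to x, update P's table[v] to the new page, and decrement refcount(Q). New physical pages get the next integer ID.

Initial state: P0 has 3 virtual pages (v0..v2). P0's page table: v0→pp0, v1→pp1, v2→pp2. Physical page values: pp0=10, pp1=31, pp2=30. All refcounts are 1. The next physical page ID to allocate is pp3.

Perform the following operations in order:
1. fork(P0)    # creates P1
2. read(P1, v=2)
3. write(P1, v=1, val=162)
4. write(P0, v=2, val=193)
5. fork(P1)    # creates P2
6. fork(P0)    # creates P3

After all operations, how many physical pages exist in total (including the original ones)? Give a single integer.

Answer: 5

Derivation:
Op 1: fork(P0) -> P1. 3 ppages; refcounts: pp0:2 pp1:2 pp2:2
Op 2: read(P1, v2) -> 30. No state change.
Op 3: write(P1, v1, 162). refcount(pp1)=2>1 -> COPY to pp3. 4 ppages; refcounts: pp0:2 pp1:1 pp2:2 pp3:1
Op 4: write(P0, v2, 193). refcount(pp2)=2>1 -> COPY to pp4. 5 ppages; refcounts: pp0:2 pp1:1 pp2:1 pp3:1 pp4:1
Op 5: fork(P1) -> P2. 5 ppages; refcounts: pp0:3 pp1:1 pp2:2 pp3:2 pp4:1
Op 6: fork(P0) -> P3. 5 ppages; refcounts: pp0:4 pp1:2 pp2:2 pp3:2 pp4:2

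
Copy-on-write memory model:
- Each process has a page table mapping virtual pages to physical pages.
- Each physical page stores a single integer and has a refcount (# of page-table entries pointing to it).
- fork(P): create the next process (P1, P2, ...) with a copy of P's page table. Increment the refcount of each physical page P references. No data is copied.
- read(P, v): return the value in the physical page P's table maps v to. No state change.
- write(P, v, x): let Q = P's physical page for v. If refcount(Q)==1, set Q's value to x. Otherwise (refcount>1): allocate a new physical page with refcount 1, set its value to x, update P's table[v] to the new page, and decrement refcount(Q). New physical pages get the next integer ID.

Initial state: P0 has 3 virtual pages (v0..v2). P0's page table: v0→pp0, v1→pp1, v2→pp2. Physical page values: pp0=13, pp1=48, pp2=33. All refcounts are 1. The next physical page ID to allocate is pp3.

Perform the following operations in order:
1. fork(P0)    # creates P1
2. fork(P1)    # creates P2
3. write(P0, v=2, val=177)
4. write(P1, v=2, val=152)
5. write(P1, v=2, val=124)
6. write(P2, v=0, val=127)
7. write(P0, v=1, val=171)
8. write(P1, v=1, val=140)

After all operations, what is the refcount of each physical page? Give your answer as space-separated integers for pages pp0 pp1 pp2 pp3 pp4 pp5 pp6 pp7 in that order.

Op 1: fork(P0) -> P1. 3 ppages; refcounts: pp0:2 pp1:2 pp2:2
Op 2: fork(P1) -> P2. 3 ppages; refcounts: pp0:3 pp1:3 pp2:3
Op 3: write(P0, v2, 177). refcount(pp2)=3>1 -> COPY to pp3. 4 ppages; refcounts: pp0:3 pp1:3 pp2:2 pp3:1
Op 4: write(P1, v2, 152). refcount(pp2)=2>1 -> COPY to pp4. 5 ppages; refcounts: pp0:3 pp1:3 pp2:1 pp3:1 pp4:1
Op 5: write(P1, v2, 124). refcount(pp4)=1 -> write in place. 5 ppages; refcounts: pp0:3 pp1:3 pp2:1 pp3:1 pp4:1
Op 6: write(P2, v0, 127). refcount(pp0)=3>1 -> COPY to pp5. 6 ppages; refcounts: pp0:2 pp1:3 pp2:1 pp3:1 pp4:1 pp5:1
Op 7: write(P0, v1, 171). refcount(pp1)=3>1 -> COPY to pp6. 7 ppages; refcounts: pp0:2 pp1:2 pp2:1 pp3:1 pp4:1 pp5:1 pp6:1
Op 8: write(P1, v1, 140). refcount(pp1)=2>1 -> COPY to pp7. 8 ppages; refcounts: pp0:2 pp1:1 pp2:1 pp3:1 pp4:1 pp5:1 pp6:1 pp7:1

Answer: 2 1 1 1 1 1 1 1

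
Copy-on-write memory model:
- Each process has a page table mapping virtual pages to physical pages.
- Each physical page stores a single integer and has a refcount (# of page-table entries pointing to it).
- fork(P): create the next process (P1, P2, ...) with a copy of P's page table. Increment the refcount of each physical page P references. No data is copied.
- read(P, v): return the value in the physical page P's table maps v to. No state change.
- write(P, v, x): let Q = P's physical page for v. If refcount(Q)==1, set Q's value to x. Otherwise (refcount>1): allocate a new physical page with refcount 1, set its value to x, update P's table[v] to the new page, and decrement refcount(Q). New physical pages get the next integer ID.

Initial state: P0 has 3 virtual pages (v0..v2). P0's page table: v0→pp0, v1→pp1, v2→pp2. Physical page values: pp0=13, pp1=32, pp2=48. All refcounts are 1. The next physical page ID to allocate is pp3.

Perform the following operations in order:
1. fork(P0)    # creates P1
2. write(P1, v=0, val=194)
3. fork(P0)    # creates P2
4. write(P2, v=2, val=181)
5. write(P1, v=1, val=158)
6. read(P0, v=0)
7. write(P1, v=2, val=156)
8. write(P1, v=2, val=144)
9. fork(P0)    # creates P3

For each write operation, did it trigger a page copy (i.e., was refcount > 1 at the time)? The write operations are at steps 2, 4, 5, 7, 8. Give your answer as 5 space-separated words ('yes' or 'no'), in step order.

Op 1: fork(P0) -> P1. 3 ppages; refcounts: pp0:2 pp1:2 pp2:2
Op 2: write(P1, v0, 194). refcount(pp0)=2>1 -> COPY to pp3. 4 ppages; refcounts: pp0:1 pp1:2 pp2:2 pp3:1
Op 3: fork(P0) -> P2. 4 ppages; refcounts: pp0:2 pp1:3 pp2:3 pp3:1
Op 4: write(P2, v2, 181). refcount(pp2)=3>1 -> COPY to pp4. 5 ppages; refcounts: pp0:2 pp1:3 pp2:2 pp3:1 pp4:1
Op 5: write(P1, v1, 158). refcount(pp1)=3>1 -> COPY to pp5. 6 ppages; refcounts: pp0:2 pp1:2 pp2:2 pp3:1 pp4:1 pp5:1
Op 6: read(P0, v0) -> 13. No state change.
Op 7: write(P1, v2, 156). refcount(pp2)=2>1 -> COPY to pp6. 7 ppages; refcounts: pp0:2 pp1:2 pp2:1 pp3:1 pp4:1 pp5:1 pp6:1
Op 8: write(P1, v2, 144). refcount(pp6)=1 -> write in place. 7 ppages; refcounts: pp0:2 pp1:2 pp2:1 pp3:1 pp4:1 pp5:1 pp6:1
Op 9: fork(P0) -> P3. 7 ppages; refcounts: pp0:3 pp1:3 pp2:2 pp3:1 pp4:1 pp5:1 pp6:1

yes yes yes yes no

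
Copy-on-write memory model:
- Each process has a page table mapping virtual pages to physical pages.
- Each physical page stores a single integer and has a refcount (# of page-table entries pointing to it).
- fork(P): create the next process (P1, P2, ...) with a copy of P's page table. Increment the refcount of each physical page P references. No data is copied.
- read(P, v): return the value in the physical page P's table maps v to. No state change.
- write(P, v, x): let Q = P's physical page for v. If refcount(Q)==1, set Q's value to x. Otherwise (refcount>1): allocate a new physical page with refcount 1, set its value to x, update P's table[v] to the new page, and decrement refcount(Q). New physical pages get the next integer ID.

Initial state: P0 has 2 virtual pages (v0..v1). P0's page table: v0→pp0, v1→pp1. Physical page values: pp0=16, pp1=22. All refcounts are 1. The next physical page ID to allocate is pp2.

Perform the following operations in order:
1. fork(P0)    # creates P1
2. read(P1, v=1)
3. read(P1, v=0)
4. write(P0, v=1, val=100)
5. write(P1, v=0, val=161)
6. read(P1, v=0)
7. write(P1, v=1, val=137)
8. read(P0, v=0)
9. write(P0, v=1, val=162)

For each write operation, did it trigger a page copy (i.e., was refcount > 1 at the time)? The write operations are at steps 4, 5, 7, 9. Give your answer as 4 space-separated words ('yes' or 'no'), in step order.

Op 1: fork(P0) -> P1. 2 ppages; refcounts: pp0:2 pp1:2
Op 2: read(P1, v1) -> 22. No state change.
Op 3: read(P1, v0) -> 16. No state change.
Op 4: write(P0, v1, 100). refcount(pp1)=2>1 -> COPY to pp2. 3 ppages; refcounts: pp0:2 pp1:1 pp2:1
Op 5: write(P1, v0, 161). refcount(pp0)=2>1 -> COPY to pp3. 4 ppages; refcounts: pp0:1 pp1:1 pp2:1 pp3:1
Op 6: read(P1, v0) -> 161. No state change.
Op 7: write(P1, v1, 137). refcount(pp1)=1 -> write in place. 4 ppages; refcounts: pp0:1 pp1:1 pp2:1 pp3:1
Op 8: read(P0, v0) -> 16. No state change.
Op 9: write(P0, v1, 162). refcount(pp2)=1 -> write in place. 4 ppages; refcounts: pp0:1 pp1:1 pp2:1 pp3:1

yes yes no no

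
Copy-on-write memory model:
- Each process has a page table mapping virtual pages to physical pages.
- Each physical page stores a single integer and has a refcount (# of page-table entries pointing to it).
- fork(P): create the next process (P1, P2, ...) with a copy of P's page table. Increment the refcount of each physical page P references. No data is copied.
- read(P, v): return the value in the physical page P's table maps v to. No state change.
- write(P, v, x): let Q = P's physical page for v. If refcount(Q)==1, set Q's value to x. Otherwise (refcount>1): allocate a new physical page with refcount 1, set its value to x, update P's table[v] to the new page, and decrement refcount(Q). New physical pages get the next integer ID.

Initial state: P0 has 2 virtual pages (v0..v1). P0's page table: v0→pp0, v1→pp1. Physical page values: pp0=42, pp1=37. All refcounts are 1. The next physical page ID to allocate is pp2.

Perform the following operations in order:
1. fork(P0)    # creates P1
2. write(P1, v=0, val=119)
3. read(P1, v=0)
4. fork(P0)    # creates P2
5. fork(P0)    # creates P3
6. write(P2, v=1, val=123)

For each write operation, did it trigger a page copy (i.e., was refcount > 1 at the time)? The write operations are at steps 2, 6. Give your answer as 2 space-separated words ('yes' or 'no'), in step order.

Op 1: fork(P0) -> P1. 2 ppages; refcounts: pp0:2 pp1:2
Op 2: write(P1, v0, 119). refcount(pp0)=2>1 -> COPY to pp2. 3 ppages; refcounts: pp0:1 pp1:2 pp2:1
Op 3: read(P1, v0) -> 119. No state change.
Op 4: fork(P0) -> P2. 3 ppages; refcounts: pp0:2 pp1:3 pp2:1
Op 5: fork(P0) -> P3. 3 ppages; refcounts: pp0:3 pp1:4 pp2:1
Op 6: write(P2, v1, 123). refcount(pp1)=4>1 -> COPY to pp3. 4 ppages; refcounts: pp0:3 pp1:3 pp2:1 pp3:1

yes yes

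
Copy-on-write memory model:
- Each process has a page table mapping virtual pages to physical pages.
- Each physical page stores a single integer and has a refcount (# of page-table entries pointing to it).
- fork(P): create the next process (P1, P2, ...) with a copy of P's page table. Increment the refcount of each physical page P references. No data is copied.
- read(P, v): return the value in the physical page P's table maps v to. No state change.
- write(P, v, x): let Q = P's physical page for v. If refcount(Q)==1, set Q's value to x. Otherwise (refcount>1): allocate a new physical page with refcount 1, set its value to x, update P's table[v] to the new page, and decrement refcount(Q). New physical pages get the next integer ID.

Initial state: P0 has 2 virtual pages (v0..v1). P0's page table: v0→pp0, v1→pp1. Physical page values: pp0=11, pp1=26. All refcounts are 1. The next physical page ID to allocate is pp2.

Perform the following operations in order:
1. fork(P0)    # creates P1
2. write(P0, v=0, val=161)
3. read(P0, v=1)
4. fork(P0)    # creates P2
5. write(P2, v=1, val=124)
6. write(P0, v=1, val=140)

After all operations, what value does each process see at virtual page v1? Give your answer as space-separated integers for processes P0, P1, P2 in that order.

Answer: 140 26 124

Derivation:
Op 1: fork(P0) -> P1. 2 ppages; refcounts: pp0:2 pp1:2
Op 2: write(P0, v0, 161). refcount(pp0)=2>1 -> COPY to pp2. 3 ppages; refcounts: pp0:1 pp1:2 pp2:1
Op 3: read(P0, v1) -> 26. No state change.
Op 4: fork(P0) -> P2. 3 ppages; refcounts: pp0:1 pp1:3 pp2:2
Op 5: write(P2, v1, 124). refcount(pp1)=3>1 -> COPY to pp3. 4 ppages; refcounts: pp0:1 pp1:2 pp2:2 pp3:1
Op 6: write(P0, v1, 140). refcount(pp1)=2>1 -> COPY to pp4. 5 ppages; refcounts: pp0:1 pp1:1 pp2:2 pp3:1 pp4:1
P0: v1 -> pp4 = 140
P1: v1 -> pp1 = 26
P2: v1 -> pp3 = 124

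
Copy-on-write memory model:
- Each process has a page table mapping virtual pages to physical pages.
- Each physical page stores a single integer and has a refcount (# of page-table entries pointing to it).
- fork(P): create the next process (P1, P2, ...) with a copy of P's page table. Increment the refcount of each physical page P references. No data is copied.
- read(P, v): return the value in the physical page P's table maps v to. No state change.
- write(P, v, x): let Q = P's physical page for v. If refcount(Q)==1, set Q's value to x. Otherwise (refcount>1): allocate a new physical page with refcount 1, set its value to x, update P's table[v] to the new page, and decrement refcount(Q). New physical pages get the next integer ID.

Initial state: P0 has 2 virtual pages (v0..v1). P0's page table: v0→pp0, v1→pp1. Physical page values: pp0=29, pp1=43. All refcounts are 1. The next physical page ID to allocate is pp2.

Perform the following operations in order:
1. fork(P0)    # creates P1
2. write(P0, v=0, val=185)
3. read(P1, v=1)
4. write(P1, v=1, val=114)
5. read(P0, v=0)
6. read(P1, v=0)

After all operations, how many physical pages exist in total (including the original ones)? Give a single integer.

Answer: 4

Derivation:
Op 1: fork(P0) -> P1. 2 ppages; refcounts: pp0:2 pp1:2
Op 2: write(P0, v0, 185). refcount(pp0)=2>1 -> COPY to pp2. 3 ppages; refcounts: pp0:1 pp1:2 pp2:1
Op 3: read(P1, v1) -> 43. No state change.
Op 4: write(P1, v1, 114). refcount(pp1)=2>1 -> COPY to pp3. 4 ppages; refcounts: pp0:1 pp1:1 pp2:1 pp3:1
Op 5: read(P0, v0) -> 185. No state change.
Op 6: read(P1, v0) -> 29. No state change.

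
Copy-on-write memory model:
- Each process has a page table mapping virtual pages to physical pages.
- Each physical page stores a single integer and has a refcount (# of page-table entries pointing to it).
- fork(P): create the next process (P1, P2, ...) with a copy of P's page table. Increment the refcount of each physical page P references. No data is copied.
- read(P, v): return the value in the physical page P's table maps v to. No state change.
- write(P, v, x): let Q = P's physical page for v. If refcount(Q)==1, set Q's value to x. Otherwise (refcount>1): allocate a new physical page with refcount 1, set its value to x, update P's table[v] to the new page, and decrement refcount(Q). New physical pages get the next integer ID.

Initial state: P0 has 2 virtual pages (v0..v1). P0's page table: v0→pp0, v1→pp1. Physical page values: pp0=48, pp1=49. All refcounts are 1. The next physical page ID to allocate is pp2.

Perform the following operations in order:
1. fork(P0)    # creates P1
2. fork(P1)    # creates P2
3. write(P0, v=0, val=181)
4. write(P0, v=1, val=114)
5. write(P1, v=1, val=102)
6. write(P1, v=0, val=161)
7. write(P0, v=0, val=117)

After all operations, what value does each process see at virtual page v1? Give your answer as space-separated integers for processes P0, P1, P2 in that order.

Answer: 114 102 49

Derivation:
Op 1: fork(P0) -> P1. 2 ppages; refcounts: pp0:2 pp1:2
Op 2: fork(P1) -> P2. 2 ppages; refcounts: pp0:3 pp1:3
Op 3: write(P0, v0, 181). refcount(pp0)=3>1 -> COPY to pp2. 3 ppages; refcounts: pp0:2 pp1:3 pp2:1
Op 4: write(P0, v1, 114). refcount(pp1)=3>1 -> COPY to pp3. 4 ppages; refcounts: pp0:2 pp1:2 pp2:1 pp3:1
Op 5: write(P1, v1, 102). refcount(pp1)=2>1 -> COPY to pp4. 5 ppages; refcounts: pp0:2 pp1:1 pp2:1 pp3:1 pp4:1
Op 6: write(P1, v0, 161). refcount(pp0)=2>1 -> COPY to pp5. 6 ppages; refcounts: pp0:1 pp1:1 pp2:1 pp3:1 pp4:1 pp5:1
Op 7: write(P0, v0, 117). refcount(pp2)=1 -> write in place. 6 ppages; refcounts: pp0:1 pp1:1 pp2:1 pp3:1 pp4:1 pp5:1
P0: v1 -> pp3 = 114
P1: v1 -> pp4 = 102
P2: v1 -> pp1 = 49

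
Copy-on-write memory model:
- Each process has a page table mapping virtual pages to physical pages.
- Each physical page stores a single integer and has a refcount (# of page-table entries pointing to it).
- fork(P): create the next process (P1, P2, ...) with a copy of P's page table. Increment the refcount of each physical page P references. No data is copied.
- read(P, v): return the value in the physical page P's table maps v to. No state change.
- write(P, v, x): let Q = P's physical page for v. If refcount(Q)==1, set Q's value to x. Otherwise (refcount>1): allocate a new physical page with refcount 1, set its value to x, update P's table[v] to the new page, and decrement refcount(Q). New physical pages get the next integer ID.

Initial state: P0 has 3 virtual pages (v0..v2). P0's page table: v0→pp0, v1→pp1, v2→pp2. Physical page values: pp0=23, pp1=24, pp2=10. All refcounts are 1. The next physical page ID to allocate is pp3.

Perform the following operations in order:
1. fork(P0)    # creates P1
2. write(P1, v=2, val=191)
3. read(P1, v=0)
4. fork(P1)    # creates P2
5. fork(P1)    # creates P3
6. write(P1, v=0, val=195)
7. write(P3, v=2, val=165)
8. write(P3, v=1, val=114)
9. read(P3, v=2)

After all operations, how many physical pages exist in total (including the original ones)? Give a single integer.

Op 1: fork(P0) -> P1. 3 ppages; refcounts: pp0:2 pp1:2 pp2:2
Op 2: write(P1, v2, 191). refcount(pp2)=2>1 -> COPY to pp3. 4 ppages; refcounts: pp0:2 pp1:2 pp2:1 pp3:1
Op 3: read(P1, v0) -> 23. No state change.
Op 4: fork(P1) -> P2. 4 ppages; refcounts: pp0:3 pp1:3 pp2:1 pp3:2
Op 5: fork(P1) -> P3. 4 ppages; refcounts: pp0:4 pp1:4 pp2:1 pp3:3
Op 6: write(P1, v0, 195). refcount(pp0)=4>1 -> COPY to pp4. 5 ppages; refcounts: pp0:3 pp1:4 pp2:1 pp3:3 pp4:1
Op 7: write(P3, v2, 165). refcount(pp3)=3>1 -> COPY to pp5. 6 ppages; refcounts: pp0:3 pp1:4 pp2:1 pp3:2 pp4:1 pp5:1
Op 8: write(P3, v1, 114). refcount(pp1)=4>1 -> COPY to pp6. 7 ppages; refcounts: pp0:3 pp1:3 pp2:1 pp3:2 pp4:1 pp5:1 pp6:1
Op 9: read(P3, v2) -> 165. No state change.

Answer: 7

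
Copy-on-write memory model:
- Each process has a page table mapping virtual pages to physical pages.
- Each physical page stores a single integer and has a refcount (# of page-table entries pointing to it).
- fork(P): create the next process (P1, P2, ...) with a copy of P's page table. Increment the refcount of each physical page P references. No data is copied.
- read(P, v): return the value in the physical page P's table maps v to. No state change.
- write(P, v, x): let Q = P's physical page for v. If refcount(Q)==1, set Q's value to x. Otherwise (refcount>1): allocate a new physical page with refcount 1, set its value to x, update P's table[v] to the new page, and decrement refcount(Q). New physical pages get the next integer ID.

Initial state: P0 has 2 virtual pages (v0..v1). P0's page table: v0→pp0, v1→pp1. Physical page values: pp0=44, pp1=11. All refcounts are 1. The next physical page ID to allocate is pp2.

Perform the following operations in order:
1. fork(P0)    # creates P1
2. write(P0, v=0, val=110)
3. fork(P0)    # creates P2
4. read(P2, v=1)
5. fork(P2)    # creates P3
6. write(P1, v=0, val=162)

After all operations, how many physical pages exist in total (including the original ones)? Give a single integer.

Op 1: fork(P0) -> P1. 2 ppages; refcounts: pp0:2 pp1:2
Op 2: write(P0, v0, 110). refcount(pp0)=2>1 -> COPY to pp2. 3 ppages; refcounts: pp0:1 pp1:2 pp2:1
Op 3: fork(P0) -> P2. 3 ppages; refcounts: pp0:1 pp1:3 pp2:2
Op 4: read(P2, v1) -> 11. No state change.
Op 5: fork(P2) -> P3. 3 ppages; refcounts: pp0:1 pp1:4 pp2:3
Op 6: write(P1, v0, 162). refcount(pp0)=1 -> write in place. 3 ppages; refcounts: pp0:1 pp1:4 pp2:3

Answer: 3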